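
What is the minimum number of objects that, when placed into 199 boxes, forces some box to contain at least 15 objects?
n = (15 − 1)·199 + 1 = 2787

By the generalised pigeonhole principle, to guarantee some box contains ≥ r objects we need more than (r − 1) · k objects total. Threshold: n = (r − 1) · k + 1. With r = 15 and k = 199: n = 14 · 199 + 1 = 2786 + 1 = 2787. For n = 2786 = 14 · 199, we can put exactly 14 objects in every box, avoiding 15 in any single one — so 2787 is tight.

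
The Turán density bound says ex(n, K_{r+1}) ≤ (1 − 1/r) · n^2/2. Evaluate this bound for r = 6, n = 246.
Turán density bound = (5/6) · 246^2/2 = 25215

Turán's theorem: ex(n, K_{r+1}) is achieved by the complete r-partite Turán graph T(n, r) with parts as balanced as possible, and is at most (1 − 1/r) · n^2/2. For r = 6, n = 246: the density bound is (5/6) · 60516/2 = 25215. Since 6 ∣ 246, the Turán graph T(246, 6) has parts of equal size 41, and its edge count e(T(246, 6)) = 25215 attains the density bound exactly.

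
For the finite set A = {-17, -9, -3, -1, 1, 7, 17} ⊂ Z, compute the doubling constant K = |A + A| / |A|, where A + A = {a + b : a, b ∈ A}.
K = |A + A| / |A| = 21/7 = 3

Enumerate A + A = {a + b : a, b ∈ A}. With |A| = 7, there are |A|^2 = 49 ordered sum pairs; collecting distinct values, A + A = {-34, -26, -20, -18, -16, -12, -10, -8, -6, -4, -2, 0, 2, 4, 6, 8, 14, 16, 18, 24, 34}, so |A + A| = 21. Thus K = 21/7 = 3. For comparison, the minimum possible |A + A| over all 7-element sets is 2·7 − 1 = 13 (so min K = 13/7), attained only by arithmetic progressions.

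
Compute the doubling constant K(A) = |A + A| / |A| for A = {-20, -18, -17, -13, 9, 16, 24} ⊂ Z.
K = |A + A| / |A| = 27/7

Enumerate A + A = {a + b : a, b ∈ A}. With |A| = 7, there are |A|^2 = 49 ordered sum pairs; collecting distinct values, A + A = {-40, -38, -37, -36, -35, -34, -33, -31, -30, -26, -11, -9, -8, -4, -2, -1, 3, 4, 6, 7, 11, 18, 25, 32, 33, 40, 48}, so |A + A| = 27. Thus K = 27/7. For comparison, the minimum possible |A + A| over all 7-element sets is 2·7 − 1 = 13 (so min K = 13/7), attained only by arithmetic progressions.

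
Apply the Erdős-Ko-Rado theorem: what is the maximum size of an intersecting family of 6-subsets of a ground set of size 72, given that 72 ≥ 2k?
max |F| = C(71, 5) = 13019909

The Erdős-Ko-Rado theorem states: for n ≥ 2k, an intersecting family of k-subsets of an n-element set has size at most C(n − 1, k − 1), with equality for 'star' families {A ⊆ [n] : |A| = k, i ∈ A} (fix an element i). For n = 72, k = 6: C(71, 5) = 13019909.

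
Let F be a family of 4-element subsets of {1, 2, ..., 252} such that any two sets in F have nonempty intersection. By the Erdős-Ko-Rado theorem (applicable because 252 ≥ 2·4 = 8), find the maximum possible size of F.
max |F| = C(251, 3) = 2604125

The Erdős-Ko-Rado theorem states: for n ≥ 2k, an intersecting family of k-subsets of an n-element set has size at most C(n − 1, k − 1), with equality for 'star' families {A ⊆ [n] : |A| = k, i ∈ A} (fix an element i). For n = 252, k = 4: C(251, 3) = 2604125.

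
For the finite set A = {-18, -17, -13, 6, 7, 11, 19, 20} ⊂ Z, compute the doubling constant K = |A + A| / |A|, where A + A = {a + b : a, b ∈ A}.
K = |A + A| / |A| = 31/8

Enumerate A + A = {a + b : a, b ∈ A}. With |A| = 8, there are |A|^2 = 64 ordered sum pairs; collecting distinct values, A + A = {-36, -35, -34, -31, -30, -26, -12, -11, -10, -7, -6, -2, 1, 2, 3, 6, 7, 12, 13, 14, 17, 18, 22, 25, 26, 27, 30, 31, 38, 39, 40}, so |A + A| = 31. Thus K = 31/8. For comparison, the minimum possible |A + A| over all 8-element sets is 2·8 − 1 = 15 (so min K = 15/8), attained only by arithmetic progressions.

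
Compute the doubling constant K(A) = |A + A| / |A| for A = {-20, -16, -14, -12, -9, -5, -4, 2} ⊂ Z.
K = |A + A| / |A| = 27/8

Enumerate A + A = {a + b : a, b ∈ A}. With |A| = 8, there are |A|^2 = 64 ordered sum pairs; collecting distinct values, A + A = {-40, -36, -34, -32, -30, -29, -28, -26, -25, -24, -23, -21, -20, -19, -18, -17, -16, -14, -13, -12, -10, -9, -8, -7, -3, -2, 4}, so |A + A| = 27. Thus K = 27/8. For comparison, the minimum possible |A + A| over all 8-element sets is 2·8 − 1 = 15 (so min K = 15/8), attained only by arithmetic progressions.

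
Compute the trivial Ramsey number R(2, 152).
R(2, 152) = 152

R(2, k) = k for all k ≥ 2: in a 2-colouring of K_k, either some edge is red (a red K_2) or all edges are blue (a blue K_k). And K_{151} coloured all-blue has no blue K_152, so R(2, 152) > 151. Hence R(2, 152) = 152.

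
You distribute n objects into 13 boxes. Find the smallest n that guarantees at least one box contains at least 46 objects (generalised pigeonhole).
n = (46 − 1)·13 + 1 = 586

By the generalised pigeonhole principle, to guarantee some box contains ≥ r objects we need more than (r − 1) · k objects total. Threshold: n = (r − 1) · k + 1. With r = 46 and k = 13: n = 45 · 13 + 1 = 585 + 1 = 586. For n = 585 = 45 · 13, we can put exactly 45 objects in every box, avoiding 46 in any single one — so 586 is tight.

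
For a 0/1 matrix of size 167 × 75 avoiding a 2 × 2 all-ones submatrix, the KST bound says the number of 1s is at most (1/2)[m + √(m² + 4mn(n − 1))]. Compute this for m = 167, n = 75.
z(167, 75; 2, 2) ≤ (1/2)[167 + √(167² + 4·167·75·74)] = (1/2)[167 + √3735289] = 1049.8448

Kővári–Sós–Turán: let r_1, ..., r_167 be the row sums and z = Σ r_i the total number of 1s. Each pair of columns can share at most one row with both entries 1 (else a 2×2 all-ones block appears), so Σ_i C(r_i, 2) ≤ C(75, 2) = 2775. By convexity Σ_i C(r_i, 2) ≥ 167·C(z/167, 2) = z(z − 167)/(2·167), giving z² − 167z − 167·75·74 ≤ 0 and hence z ≤ (1/2)[167 + √(27889 + 4·926850)] = (1/2)[167 + √3735289] ≈ (1/2)(167 + 1932.6896) = 1049.8448.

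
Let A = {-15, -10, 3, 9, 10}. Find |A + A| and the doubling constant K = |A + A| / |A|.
K = |A + A| / |A| = 15/5 = 3

Enumerate A + A = {a + b : a, b ∈ A}. With |A| = 5, there are |A|^2 = 25 ordered sum pairs; collecting distinct values, A + A = {-30, -25, -20, -12, -7, -6, -5, -1, 0, 6, 12, 13, 18, 19, 20}, so |A + A| = 15. Thus K = 15/5 = 3. For comparison, the minimum possible |A + A| over all 5-element sets is 2·5 − 1 = 9 (so min K = 9/5), attained only by arithmetic progressions.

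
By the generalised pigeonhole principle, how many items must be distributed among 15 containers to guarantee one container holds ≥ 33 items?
n = (33 − 1)·15 + 1 = 481

By the generalised pigeonhole principle, to guarantee some box contains ≥ r objects we need more than (r − 1) · k objects total. Threshold: n = (r − 1) · k + 1. With r = 33 and k = 15: n = 32 · 15 + 1 = 480 + 1 = 481. For n = 480 = 32 · 15, we can put exactly 32 objects in every box, avoiding 33 in any single one — so 481 is tight.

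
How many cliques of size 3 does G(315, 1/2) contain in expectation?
E[# K_3] = C(315, 3) · (1/2)^C(3, 2) = 5159805 / 2^3 = 644975.625

For each 3-subset S of vertices (there are C(315, 3) = 5159805 such S), let X_S = 1 if S induces a K_3 (all C(3, 2) = 3 edges present). Then P(X_S = 1) = (1/2)^3 = 1/8. By linearity of expectation, E[# K_3] = C(315, 3) · (1/2)^3 = 5159805 / 8 = 644975.625.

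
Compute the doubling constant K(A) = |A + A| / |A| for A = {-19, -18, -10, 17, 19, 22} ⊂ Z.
K = |A + A| / |A| = 21/6 = 7/2

Enumerate A + A = {a + b : a, b ∈ A}. With |A| = 6, there are |A|^2 = 36 ordered sum pairs; collecting distinct values, A + A = {-38, -37, -36, -29, -28, -20, -2, -1, 0, 1, 3, 4, 7, 9, 12, 34, 36, 38, 39, 41, 44}, so |A + A| = 21. Thus K = 21/6 = 7/2. For comparison, the minimum possible |A + A| over all 6-element sets is 2·6 − 1 = 11 (so min K = 11/6), attained only by arithmetic progressions.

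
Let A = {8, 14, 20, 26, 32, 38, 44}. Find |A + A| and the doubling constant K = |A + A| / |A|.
K = |A + A| / |A| = 13/7

Enumerate A + A = {a + b : a, b ∈ A}. With |A| = 7, there are |A|^2 = 49 ordered sum pairs; collecting distinct values, A + A = {16, 22, 28, 34, 40, 46, 52, 58, 64, 70, 76, 82, 88}, so |A + A| = 13. Thus K = 13/7. Here |A + A| = 2|A| − 1 = 13, the minimum possible — so K = 13/7 is minimal, which holds iff A is an arithmetic progression.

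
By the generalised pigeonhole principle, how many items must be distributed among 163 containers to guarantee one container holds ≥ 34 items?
n = (34 − 1)·163 + 1 = 5380

By the generalised pigeonhole principle, to guarantee some box contains ≥ r objects we need more than (r − 1) · k objects total. Threshold: n = (r − 1) · k + 1. With r = 34 and k = 163: n = 33 · 163 + 1 = 5379 + 1 = 5380. For n = 5379 = 33 · 163, we can put exactly 33 objects in every box, avoiding 34 in any single one — so 5380 is tight.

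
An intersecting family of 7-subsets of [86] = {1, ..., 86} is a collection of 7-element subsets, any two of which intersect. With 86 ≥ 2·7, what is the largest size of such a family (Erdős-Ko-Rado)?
max |F| = C(85, 6) = 437353560

Erdős-Ko-Rado (1961): when n ≥ 2k, max |F| = C(n−1, k−1). The bound is attained by the star {A : i ∈ A} for any fixed i ∈ [n]. Here C(86−1, 7−1) = C(85, 6) = 437353560.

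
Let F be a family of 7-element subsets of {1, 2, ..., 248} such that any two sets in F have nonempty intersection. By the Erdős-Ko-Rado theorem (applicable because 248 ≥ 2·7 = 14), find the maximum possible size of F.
max |F| = C(247, 6) = 296672379003

Erdős-Ko-Rado (1961): when n ≥ 2k, max |F| = C(n−1, k−1). The bound is attained by the star {A : i ∈ A} for any fixed i ∈ [n]. Here C(248−1, 7−1) = C(247, 6) = 296672379003.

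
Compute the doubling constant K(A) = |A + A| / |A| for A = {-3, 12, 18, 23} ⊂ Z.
K = |A + A| / |A| = 10/4 = 5/2

Enumerate A + A = {a + b : a, b ∈ A}. With |A| = 4, there are |A|^2 = 16 ordered sum pairs; collecting distinct values, A + A = {-6, 9, 15, 20, 24, 30, 35, 36, 41, 46}, so |A + A| = 10. Thus K = 10/4 = 5/2. For comparison, the minimum possible |A + A| over all 4-element sets is 2·4 − 1 = 7 (so min K = 7/4), attained only by arithmetic progressions.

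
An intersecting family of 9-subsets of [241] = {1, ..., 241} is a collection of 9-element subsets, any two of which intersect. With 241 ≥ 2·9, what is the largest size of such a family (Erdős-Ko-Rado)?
max |F| = C(240, 8) = 242641770336810

The Erdős-Ko-Rado theorem states: for n ≥ 2k, an intersecting family of k-subsets of an n-element set has size at most C(n − 1, k − 1), with equality for 'star' families {A ⊆ [n] : |A| = k, i ∈ A} (fix an element i). For n = 241, k = 9: C(240, 8) = 242641770336810.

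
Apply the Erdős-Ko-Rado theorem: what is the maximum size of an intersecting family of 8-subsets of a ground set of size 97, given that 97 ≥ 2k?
max |F| = C(96, 7) = 11919192480

Erdős-Ko-Rado (1961): when n ≥ 2k, max |F| = C(n−1, k−1). The bound is attained by the star {A : i ∈ A} for any fixed i ∈ [n]. Here C(97−1, 8−1) = C(96, 7) = 11919192480.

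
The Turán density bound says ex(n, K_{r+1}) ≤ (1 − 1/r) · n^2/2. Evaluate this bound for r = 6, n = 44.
Turán density bound = (5/6) · 44^2/2 = 2420/3 ≈ 806.6667

Turán's theorem: ex(n, K_{r+1}) is achieved by the complete r-partite Turán graph T(n, r) with parts as balanced as possible, and is at most (1 − 1/r) · n^2/2. For r = 6, n = 44: the density bound is (5/6) · 1936/2 = 2420/3 ≈ 806.6667. The integer-valued extremum is e(T(44, 6)) = 806, which is strictly less than the density bound 2420/3 since 6 ∤ 44 (the parts of T(44, 6) cannot all be equal).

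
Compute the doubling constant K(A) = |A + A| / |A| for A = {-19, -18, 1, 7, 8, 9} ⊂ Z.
K = |A + A| / |A| = 18/6 = 3

Enumerate A + A = {a + b : a, b ∈ A}. With |A| = 6, there are |A|^2 = 36 ordered sum pairs; collecting distinct values, A + A = {-38, -37, -36, -18, -17, -12, -11, -10, -9, 2, 8, 9, 10, 14, 15, 16, 17, 18}, so |A + A| = 18. Thus K = 18/6 = 3. For comparison, the minimum possible |A + A| over all 6-element sets is 2·6 − 1 = 11 (so min K = 11/6), attained only by arithmetic progressions.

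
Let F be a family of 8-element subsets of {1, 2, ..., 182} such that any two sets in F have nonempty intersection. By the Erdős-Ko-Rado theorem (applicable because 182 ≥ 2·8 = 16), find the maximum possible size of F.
max |F| = C(181, 7) = 1122839183400

Erdős-Ko-Rado (1961): when n ≥ 2k, max |F| = C(n−1, k−1). The bound is attained by the star {A : i ∈ A} for any fixed i ∈ [n]. Here C(182−1, 8−1) = C(181, 7) = 1122839183400.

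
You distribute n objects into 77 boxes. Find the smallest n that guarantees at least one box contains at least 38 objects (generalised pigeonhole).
n = (38 − 1)·77 + 1 = 2850

By the generalised pigeonhole principle, to guarantee some box contains ≥ r objects we need more than (r − 1) · k objects total. Threshold: n = (r − 1) · k + 1. With r = 38 and k = 77: n = 37 · 77 + 1 = 2849 + 1 = 2850. For n = 2849 = 37 · 77, we can put exactly 37 objects in every box, avoiding 38 in any single one — so 2850 is tight.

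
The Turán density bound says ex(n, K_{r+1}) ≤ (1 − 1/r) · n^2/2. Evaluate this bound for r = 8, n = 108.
Turán density bound = (7/8) · 108^2/2 = 5103

Turán's theorem: ex(n, K_{r+1}) is achieved by the complete r-partite Turán graph T(n, r) with parts as balanced as possible, and is at most (1 − 1/r) · n^2/2. For r = 8, n = 108: the density bound is (7/8) · 11664/2 = 5103. The integer-valued extremum is e(T(108, 8)) = 5102, which is strictly less than the density bound 5103 since 8 ∤ 108 (the parts of T(108, 8) cannot all be equal).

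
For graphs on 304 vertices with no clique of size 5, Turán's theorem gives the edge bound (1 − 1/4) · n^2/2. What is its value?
Turán density bound = (3/4) · 304^2/2 = 34656

Turán's theorem: ex(n, K_{r+1}) is achieved by the complete r-partite Turán graph T(n, r) with parts as balanced as possible, and is at most (1 − 1/r) · n^2/2. For r = 4, n = 304: the density bound is (3/4) · 92416/2 = 34656. Since 4 ∣ 304, the Turán graph T(304, 4) has parts of equal size 76, and its edge count e(T(304, 4)) = 34656 attains the density bound exactly.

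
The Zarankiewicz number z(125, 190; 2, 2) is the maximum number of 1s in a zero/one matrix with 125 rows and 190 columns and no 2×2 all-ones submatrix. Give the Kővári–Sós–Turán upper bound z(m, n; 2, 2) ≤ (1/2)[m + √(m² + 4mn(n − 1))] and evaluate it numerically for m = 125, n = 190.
z(125, 190; 2, 2) ≤ (1/2)[125 + √(125² + 4·125·190·189)] = (1/2)[125 + √17970625] = 2182.0887

Kővári–Sós–Turán: let r_1, ..., r_125 be the row sums and z = Σ r_i the total number of 1s. Each pair of columns can share at most one row with both entries 1 (else a 2×2 all-ones block appears), so Σ_i C(r_i, 2) ≤ C(190, 2) = 17955. By convexity Σ_i C(r_i, 2) ≥ 125·C(z/125, 2) = z(z − 125)/(2·125), giving z² − 125z − 125·190·189 ≤ 0 and hence z ≤ (1/2)[125 + √(15625 + 4·4488750)] = (1/2)[125 + √17970625] ≈ (1/2)(125 + 4239.1774) = 2182.0887.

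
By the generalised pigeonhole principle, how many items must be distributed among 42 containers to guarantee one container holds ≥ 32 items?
n = (32 − 1)·42 + 1 = 1303

By the generalised pigeonhole principle, to guarantee some box contains ≥ r objects we need more than (r − 1) · k objects total. Threshold: n = (r − 1) · k + 1. With r = 32 and k = 42: n = 31 · 42 + 1 = 1302 + 1 = 1303. For n = 1302 = 31 · 42, we can put exactly 31 objects in every box, avoiding 32 in any single one — so 1303 is tight.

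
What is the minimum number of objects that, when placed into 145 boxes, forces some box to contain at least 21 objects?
n = (21 − 1)·145 + 1 = 2901

By the generalised pigeonhole principle, to guarantee some box contains ≥ r objects we need more than (r − 1) · k objects total. Threshold: n = (r − 1) · k + 1. With r = 21 and k = 145: n = 20 · 145 + 1 = 2900 + 1 = 2901. For n = 2900 = 20 · 145, we can put exactly 20 objects in every box, avoiding 21 in any single one — so 2901 is tight.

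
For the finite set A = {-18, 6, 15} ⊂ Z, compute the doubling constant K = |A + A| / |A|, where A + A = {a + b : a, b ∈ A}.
K = |A + A| / |A| = 6/3 = 2

Enumerate A + A = {a + b : a, b ∈ A}. With |A| = 3, there are |A|^2 = 9 ordered sum pairs; collecting distinct values, A + A = {-36, -12, -3, 12, 21, 30}, so |A + A| = 6. Thus K = 6/3 = 2. For comparison, the minimum possible |A + A| over all 3-element sets is 2·3 − 1 = 5 (so min K = 5/3), attained only by arithmetic progressions.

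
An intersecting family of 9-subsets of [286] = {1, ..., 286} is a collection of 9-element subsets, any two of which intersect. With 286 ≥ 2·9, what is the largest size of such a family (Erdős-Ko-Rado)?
max |F| = C(285, 8) = 977668383492945

Erdős-Ko-Rado (1961): when n ≥ 2k, max |F| = C(n−1, k−1). The bound is attained by the star {A : i ∈ A} for any fixed i ∈ [n]. Here C(286−1, 9−1) = C(285, 8) = 977668383492945.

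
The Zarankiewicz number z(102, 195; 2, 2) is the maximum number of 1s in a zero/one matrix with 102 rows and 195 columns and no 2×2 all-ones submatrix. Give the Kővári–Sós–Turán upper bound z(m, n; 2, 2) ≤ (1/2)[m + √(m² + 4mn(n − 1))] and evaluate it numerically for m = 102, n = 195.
z(102, 195; 2, 2) ≤ (1/2)[102 + √(102² + 4·102·195·194)] = (1/2)[102 + √15445044] = 2016.0092

Kővári–Sós–Turán: let r_1, ..., r_102 be the row sums and z = Σ r_i the total number of 1s. Each pair of columns can share at most one row with both entries 1 (else a 2×2 all-ones block appears), so Σ_i C(r_i, 2) ≤ C(195, 2) = 18915. By convexity Σ_i C(r_i, 2) ≥ 102·C(z/102, 2) = z(z − 102)/(2·102), giving z² − 102z − 102·195·194 ≤ 0 and hence z ≤ (1/2)[102 + √(10404 + 4·3858660)] = (1/2)[102 + √15445044] ≈ (1/2)(102 + 3930.0183) = 2016.0092.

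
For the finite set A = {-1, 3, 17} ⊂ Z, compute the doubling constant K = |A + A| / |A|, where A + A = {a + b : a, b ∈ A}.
K = |A + A| / |A| = 6/3 = 2

Enumerate A + A = {a + b : a, b ∈ A}. With |A| = 3, there are |A|^2 = 9 ordered sum pairs; collecting distinct values, A + A = {-2, 2, 6, 16, 20, 34}, so |A + A| = 6. Thus K = 6/3 = 2. For comparison, the minimum possible |A + A| over all 3-element sets is 2·3 − 1 = 5 (so min K = 5/3), attained only by arithmetic progressions.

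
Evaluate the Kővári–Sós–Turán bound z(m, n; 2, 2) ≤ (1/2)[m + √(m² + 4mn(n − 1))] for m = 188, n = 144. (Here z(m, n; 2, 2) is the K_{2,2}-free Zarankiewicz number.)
z(188, 144; 2, 2) ≤ (1/2)[188 + √(188² + 4·188·144·143)] = (1/2)[188 + √15520528] = 2063.8051

Kővári–Sós–Turán: let r_1, ..., r_188 be the row sums and z = Σ r_i the total number of 1s. Each pair of columns can share at most one row with both entries 1 (else a 2×2 all-ones block appears), so Σ_i C(r_i, 2) ≤ C(144, 2) = 10296. By convexity Σ_i C(r_i, 2) ≥ 188·C(z/188, 2) = z(z − 188)/(2·188), giving z² − 188z − 188·144·143 ≤ 0 and hence z ≤ (1/2)[188 + √(35344 + 4·3871296)] = (1/2)[188 + √15520528] ≈ (1/2)(188 + 3939.6101) = 2063.8051.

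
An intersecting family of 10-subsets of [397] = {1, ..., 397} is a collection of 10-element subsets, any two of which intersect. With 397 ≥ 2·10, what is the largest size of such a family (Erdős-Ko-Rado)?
max |F| = C(396, 9) = 602180626588721180

The Erdős-Ko-Rado theorem states: for n ≥ 2k, an intersecting family of k-subsets of an n-element set has size at most C(n − 1, k − 1), with equality for 'star' families {A ⊆ [n] : |A| = k, i ∈ A} (fix an element i). For n = 397, k = 10: C(396, 9) = 602180626588721180.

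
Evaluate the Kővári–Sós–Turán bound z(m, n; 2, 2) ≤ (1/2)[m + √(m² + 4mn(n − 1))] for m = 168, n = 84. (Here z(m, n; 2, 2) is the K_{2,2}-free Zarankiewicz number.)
z(168, 84; 2, 2) ≤ (1/2)[168 + √(168² + 4·168·84·83)] = (1/2)[168 + √4713408] = 1169.5192

Kővári–Sós–Turán: let r_1, ..., r_168 be the row sums and z = Σ r_i the total number of 1s. Each pair of columns can share at most one row with both entries 1 (else a 2×2 all-ones block appears), so Σ_i C(r_i, 2) ≤ C(84, 2) = 3486. By convexity Σ_i C(r_i, 2) ≥ 168·C(z/168, 2) = z(z − 168)/(2·168), giving z² − 168z − 168·84·83 ≤ 0 and hence z ≤ (1/2)[168 + √(28224 + 4·1171296)] = (1/2)[168 + √4713408] ≈ (1/2)(168 + 2171.0385) = 1169.5192.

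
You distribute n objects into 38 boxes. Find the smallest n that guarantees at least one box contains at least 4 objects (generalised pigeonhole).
n = (4 − 1)·38 + 1 = 115

By the generalised pigeonhole principle, to guarantee some box contains ≥ r objects we need more than (r − 1) · k objects total. Threshold: n = (r − 1) · k + 1. With r = 4 and k = 38: n = 3 · 38 + 1 = 114 + 1 = 115. For n = 114 = 3 · 38, we can put exactly 3 objects in every box, avoiding 4 in any single one — so 115 is tight.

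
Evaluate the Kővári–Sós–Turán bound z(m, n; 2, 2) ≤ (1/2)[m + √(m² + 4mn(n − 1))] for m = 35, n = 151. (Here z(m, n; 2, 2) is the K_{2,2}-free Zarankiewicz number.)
z(35, 151; 2, 2) ≤ (1/2)[35 + √(35² + 4·35·151·150)] = (1/2)[35 + √3172225] = 908.0371

Kővári–Sós–Turán: let r_1, ..., r_35 be the row sums and z = Σ r_i the total number of 1s. Each pair of columns can share at most one row with both entries 1 (else a 2×2 all-ones block appears), so Σ_i C(r_i, 2) ≤ C(151, 2) = 11325. By convexity Σ_i C(r_i, 2) ≥ 35·C(z/35, 2) = z(z − 35)/(2·35), giving z² − 35z − 35·151·150 ≤ 0 and hence z ≤ (1/2)[35 + √(1225 + 4·792750)] = (1/2)[35 + √3172225] ≈ (1/2)(35 + 1781.0741) = 908.0371.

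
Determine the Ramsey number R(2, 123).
R(2, 123) = 123

R(2, k) = k for all k ≥ 2: in a 2-colouring of K_k, either some edge is red (a red K_2) or all edges are blue (a blue K_k). And K_{122} coloured all-blue has no blue K_123, so R(2, 123) > 122. Hence R(2, 123) = 123.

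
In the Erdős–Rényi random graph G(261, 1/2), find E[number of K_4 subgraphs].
E[# K_4] = C(261, 4) · (1/2)^C(4, 2) = 188939205 / 2^6 = 2952175.078125

For each 4-subset S of vertices (there are C(261, 4) = 188939205 such S), let X_S = 1 if S induces a K_4 (all C(4, 2) = 6 edges present). Then P(X_S = 1) = (1/2)^6 = 1/64. By linearity of expectation, E[# K_4] = C(261, 4) · (1/2)^6 = 188939205 / 64 = 2952175.078125.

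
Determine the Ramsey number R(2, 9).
R(2, 9) = 9

R(2, k) = k for all k ≥ 2: in a 2-colouring of K_k, either some edge is red (a red K_2) or all edges are blue (a blue K_k). And K_{8} coloured all-blue has no blue K_9, so R(2, 9) > 8. Hence R(2, 9) = 9.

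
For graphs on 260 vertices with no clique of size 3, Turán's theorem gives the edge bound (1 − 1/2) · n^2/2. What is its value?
Turán density bound = (1/2) · 260^2/2 = 16900

Turán's theorem: ex(n, K_{r+1}) is achieved by the complete r-partite Turán graph T(n, r) with parts as balanced as possible, and is at most (1 − 1/r) · n^2/2. For r = 2, n = 260: the density bound is (1/2) · 67600/2 = 16900. Since 2 ∣ 260, the Turán graph T(260, 2) has parts of equal size 130, and its edge count e(T(260, 2)) = 16900 attains the density bound exactly.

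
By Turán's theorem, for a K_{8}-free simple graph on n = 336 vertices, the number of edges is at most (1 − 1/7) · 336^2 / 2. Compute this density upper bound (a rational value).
Turán density bound = (6/7) · 336^2/2 = 48384

Turán's theorem: ex(n, K_{r+1}) is achieved by the complete r-partite Turán graph T(n, r) with parts as balanced as possible, and is at most (1 − 1/r) · n^2/2. For r = 7, n = 336: the density bound is (6/7) · 112896/2 = 48384. Since 7 ∣ 336, the Turán graph T(336, 7) has parts of equal size 48, and its edge count e(T(336, 7)) = 48384 attains the density bound exactly.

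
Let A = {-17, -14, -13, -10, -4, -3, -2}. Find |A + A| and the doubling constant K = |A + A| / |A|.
K = |A + A| / |A| = 23/7

Enumerate A + A = {a + b : a, b ∈ A}. With |A| = 7, there are |A|^2 = 49 ordered sum pairs; collecting distinct values, A + A = {-34, -31, -30, -28, -27, -26, -24, -23, -21, -20, -19, -18, -17, -16, -15, -14, -13, -12, -8, -7, -6, -5, -4}, so |A + A| = 23. Thus K = 23/7. For comparison, the minimum possible |A + A| over all 7-element sets is 2·7 − 1 = 13 (so min K = 13/7), attained only by arithmetic progressions.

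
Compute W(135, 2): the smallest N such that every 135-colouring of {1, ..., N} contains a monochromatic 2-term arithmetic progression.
W(135, 2) = 135 + 1 = 136

A 2-term AP is any pair of integers, so a monochromatic 2-AP exists iff some colour is used at least twice. With 135 colours, the colouring i ↦ i on {1, ..., 135} uses each colour once, avoiding any monochromatic pair, so W(135, 2) > 135. For {1, ..., 136}, pigeonhole forces two integers of the same colour, which form a monochromatic 2-AP. Hence W(135, 2) = 136.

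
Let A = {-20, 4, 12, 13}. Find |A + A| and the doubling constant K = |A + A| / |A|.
K = |A + A| / |A| = 10/4 = 5/2

Enumerate A + A = {a + b : a, b ∈ A}. With |A| = 4, there are |A|^2 = 16 ordered sum pairs; collecting distinct values, A + A = {-40, -16, -8, -7, 8, 16, 17, 24, 25, 26}, so |A + A| = 10. Thus K = 10/4 = 5/2. For comparison, the minimum possible |A + A| over all 4-element sets is 2·4 − 1 = 7 (so min K = 7/4), attained only by arithmetic progressions.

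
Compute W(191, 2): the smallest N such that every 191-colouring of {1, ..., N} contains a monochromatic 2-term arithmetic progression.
W(191, 2) = 191 + 1 = 192

A 2-term AP is any pair of integers, so a monochromatic 2-AP exists iff some colour is used at least twice. With 191 colours, the colouring i ↦ i on {1, ..., 191} uses each colour once, avoiding any monochromatic pair, so W(191, 2) > 191. For {1, ..., 192}, pigeonhole forces two integers of the same colour, which form a monochromatic 2-AP. Hence W(191, 2) = 192.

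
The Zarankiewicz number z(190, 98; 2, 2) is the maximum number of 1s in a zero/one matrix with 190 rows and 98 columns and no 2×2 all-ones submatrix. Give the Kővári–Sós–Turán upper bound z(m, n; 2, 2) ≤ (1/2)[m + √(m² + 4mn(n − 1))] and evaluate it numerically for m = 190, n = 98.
z(190, 98; 2, 2) ≤ (1/2)[190 + √(190² + 4·190·98·97)] = (1/2)[190 + √7260660] = 1442.2806

Kővári–Sós–Turán: let r_1, ..., r_190 be the row sums and z = Σ r_i the total number of 1s. Each pair of columns can share at most one row with both entries 1 (else a 2×2 all-ones block appears), so Σ_i C(r_i, 2) ≤ C(98, 2) = 4753. By convexity Σ_i C(r_i, 2) ≥ 190·C(z/190, 2) = z(z − 190)/(2·190), giving z² − 190z − 190·98·97 ≤ 0 and hence z ≤ (1/2)[190 + √(36100 + 4·1806140)] = (1/2)[190 + √7260660] ≈ (1/2)(190 + 2694.5612) = 1442.2806.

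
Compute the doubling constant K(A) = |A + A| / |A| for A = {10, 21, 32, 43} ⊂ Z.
K = |A + A| / |A| = 7/4

Enumerate A + A = {a + b : a, b ∈ A}. With |A| = 4, there are |A|^2 = 16 ordered sum pairs; collecting distinct values, A + A = {20, 31, 42, 53, 64, 75, 86}, so |A + A| = 7. Thus K = 7/4. Here |A + A| = 2|A| − 1 = 7, the minimum possible — so K = 7/4 is minimal, which holds iff A is an arithmetic progression.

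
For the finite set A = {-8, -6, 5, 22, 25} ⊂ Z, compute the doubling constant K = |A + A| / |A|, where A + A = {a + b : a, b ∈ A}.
K = |A + A| / |A| = 15/5 = 3

Enumerate A + A = {a + b : a, b ∈ A}. With |A| = 5, there are |A|^2 = 25 ordered sum pairs; collecting distinct values, A + A = {-16, -14, -12, -3, -1, 10, 14, 16, 17, 19, 27, 30, 44, 47, 50}, so |A + A| = 15. Thus K = 15/5 = 3. For comparison, the minimum possible |A + A| over all 5-element sets is 2·5 − 1 = 9 (so min K = 9/5), attained only by arithmetic progressions.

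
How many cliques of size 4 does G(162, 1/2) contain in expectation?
E[# K_4] = C(162, 4) · (1/2)^C(4, 2) = 27646920 / 2^6 = 3455865/8 = 431983.125

For each 4-subset S of vertices (there are C(162, 4) = 27646920 such S), let X_S = 1 if S induces a K_4 (all C(4, 2) = 6 edges present). Then P(X_S = 1) = (1/2)^6 = 1/64. By linearity of expectation, E[# K_4] = C(162, 4) · (1/2)^6 = 27646920 / 64 = 3455865/8 = 431983.125.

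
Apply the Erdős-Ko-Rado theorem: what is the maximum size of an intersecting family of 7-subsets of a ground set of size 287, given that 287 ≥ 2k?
max |F| = C(286, 6) = 721005537967

The Erdős-Ko-Rado theorem states: for n ≥ 2k, an intersecting family of k-subsets of an n-element set has size at most C(n − 1, k − 1), with equality for 'star' families {A ⊆ [n] : |A| = k, i ∈ A} (fix an element i). For n = 287, k = 7: C(286, 6) = 721005537967.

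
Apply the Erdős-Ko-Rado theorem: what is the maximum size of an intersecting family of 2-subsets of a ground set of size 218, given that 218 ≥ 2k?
max |F| = C(217, 1) = 217

The Erdős-Ko-Rado theorem states: for n ≥ 2k, an intersecting family of k-subsets of an n-element set has size at most C(n − 1, k − 1), with equality for 'star' families {A ⊆ [n] : |A| = k, i ∈ A} (fix an element i). For n = 218, k = 2: C(217, 1) = 217.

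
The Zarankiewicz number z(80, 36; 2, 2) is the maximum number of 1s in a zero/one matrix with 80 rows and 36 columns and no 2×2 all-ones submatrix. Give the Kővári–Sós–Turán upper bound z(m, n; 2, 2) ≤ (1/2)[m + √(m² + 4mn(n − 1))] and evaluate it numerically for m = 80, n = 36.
z(80, 36; 2, 2) ≤ (1/2)[80 + √(80² + 4·80·36·35)] = (1/2)[80 + √409600] = 360

Kővári–Sós–Turán: let r_1, ..., r_80 be the row sums and z = Σ r_i the total number of 1s. Each pair of columns can share at most one row with both entries 1 (else a 2×2 all-ones block appears), so Σ_i C(r_i, 2) ≤ C(36, 2) = 630. By convexity Σ_i C(r_i, 2) ≥ 80·C(z/80, 2) = z(z − 80)/(2·80), giving z² − 80z − 80·36·35 ≤ 0 and hence z ≤ (1/2)[80 + √(6400 + 4·100800)] = (1/2)[80 + √409600] ≈ (1/2)(80 + 640) = 360.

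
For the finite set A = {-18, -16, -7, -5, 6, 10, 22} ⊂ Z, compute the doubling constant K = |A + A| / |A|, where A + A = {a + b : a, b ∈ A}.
K = |A + A| / |A| = 25/7

Enumerate A + A = {a + b : a, b ∈ A}. With |A| = 7, there are |A|^2 = 49 ordered sum pairs; collecting distinct values, A + A = {-36, -34, -32, -25, -23, -21, -14, -12, -10, -8, -6, -1, 1, 3, 4, 5, 6, 12, 15, 16, 17, 20, 28, 32, 44}, so |A + A| = 25. Thus K = 25/7. For comparison, the minimum possible |A + A| over all 7-element sets is 2·7 − 1 = 13 (so min K = 13/7), attained only by arithmetic progressions.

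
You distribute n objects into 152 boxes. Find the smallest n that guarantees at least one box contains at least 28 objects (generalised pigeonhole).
n = (28 − 1)·152 + 1 = 4105

By the generalised pigeonhole principle, to guarantee some box contains ≥ r objects we need more than (r − 1) · k objects total. Threshold: n = (r − 1) · k + 1. With r = 28 and k = 152: n = 27 · 152 + 1 = 4104 + 1 = 4105. For n = 4104 = 27 · 152, we can put exactly 27 objects in every box, avoiding 28 in any single one — so 4105 is tight.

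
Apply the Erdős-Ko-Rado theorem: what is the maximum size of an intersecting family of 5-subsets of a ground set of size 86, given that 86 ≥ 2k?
max |F| = C(85, 4) = 2024785

Erdős-Ko-Rado (1961): when n ≥ 2k, max |F| = C(n−1, k−1). The bound is attained by the star {A : i ∈ A} for any fixed i ∈ [n]. Here C(86−1, 5−1) = C(85, 4) = 2024785.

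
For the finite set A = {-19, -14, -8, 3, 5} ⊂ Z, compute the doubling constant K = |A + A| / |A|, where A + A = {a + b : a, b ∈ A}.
K = |A + A| / |A| = 14/5

Enumerate A + A = {a + b : a, b ∈ A}. With |A| = 5, there are |A|^2 = 25 ordered sum pairs; collecting distinct values, A + A = {-38, -33, -28, -27, -22, -16, -14, -11, -9, -5, -3, 6, 8, 10}, so |A + A| = 14. Thus K = 14/5. For comparison, the minimum possible |A + A| over all 5-element sets is 2·5 − 1 = 9 (so min K = 9/5), attained only by arithmetic progressions.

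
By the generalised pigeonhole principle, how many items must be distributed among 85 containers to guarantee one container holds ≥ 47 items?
n = (47 − 1)·85 + 1 = 3911

By the generalised pigeonhole principle, to guarantee some box contains ≥ r objects we need more than (r − 1) · k objects total. Threshold: n = (r − 1) · k + 1. With r = 47 and k = 85: n = 46 · 85 + 1 = 3910 + 1 = 3911. For n = 3910 = 46 · 85, we can put exactly 46 objects in every box, avoiding 47 in any single one — so 3911 is tight.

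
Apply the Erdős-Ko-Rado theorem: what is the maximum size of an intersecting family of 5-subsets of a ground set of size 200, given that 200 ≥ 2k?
max |F| = C(199, 4) = 63391251

The Erdős-Ko-Rado theorem states: for n ≥ 2k, an intersecting family of k-subsets of an n-element set has size at most C(n − 1, k − 1), with equality for 'star' families {A ⊆ [n] : |A| = k, i ∈ A} (fix an element i). For n = 200, k = 5: C(199, 4) = 63391251.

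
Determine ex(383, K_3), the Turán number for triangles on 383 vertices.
ex(383, K_3) = ⌊383^2/4⌋ = 36672

Mantel (1907): a triangle-free graph on n vertices has at most ⌊n^2/4⌋ edges, with equality for the complete bipartite graph K_{⌊n/2⌋, ⌈n/2⌉}. For n = 383: ⌊383^2/4⌋ = ⌊146689/4⌋ = 36672. The extremal graph is K_{191, 192}, which has 191·192 = 36672 edges.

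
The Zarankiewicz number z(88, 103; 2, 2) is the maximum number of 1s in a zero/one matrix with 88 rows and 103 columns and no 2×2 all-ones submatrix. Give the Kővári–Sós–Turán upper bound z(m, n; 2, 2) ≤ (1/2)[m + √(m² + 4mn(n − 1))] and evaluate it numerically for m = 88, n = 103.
z(88, 103; 2, 2) ≤ (1/2)[88 + √(88² + 4·88·103·102)] = (1/2)[88 + √3705856] = 1006.53

Kővári–Sós–Turán: let r_1, ..., r_88 be the row sums and z = Σ r_i the total number of 1s. Each pair of columns can share at most one row with both entries 1 (else a 2×2 all-ones block appears), so Σ_i C(r_i, 2) ≤ C(103, 2) = 5253. By convexity Σ_i C(r_i, 2) ≥ 88·C(z/88, 2) = z(z − 88)/(2·88), giving z² − 88z − 88·103·102 ≤ 0 and hence z ≤ (1/2)[88 + √(7744 + 4·924528)] = (1/2)[88 + √3705856] ≈ (1/2)(88 + 1925.06) = 1006.53.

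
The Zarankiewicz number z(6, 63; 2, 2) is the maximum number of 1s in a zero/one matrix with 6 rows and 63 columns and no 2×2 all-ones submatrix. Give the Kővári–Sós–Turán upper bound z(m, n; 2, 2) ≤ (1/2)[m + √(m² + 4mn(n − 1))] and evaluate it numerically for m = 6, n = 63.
z(6, 63; 2, 2) ≤ (1/2)[6 + √(6² + 4·6·63·62)] = (1/2)[6 + √93780] = 156.1176

Kővári–Sós–Turán: let r_1, ..., r_6 be the row sums and z = Σ r_i the total number of 1s. Each pair of columns can share at most one row with both entries 1 (else a 2×2 all-ones block appears), so Σ_i C(r_i, 2) ≤ C(63, 2) = 1953. By convexity Σ_i C(r_i, 2) ≥ 6·C(z/6, 2) = z(z − 6)/(2·6), giving z² − 6z − 6·63·62 ≤ 0 and hence z ≤ (1/2)[6 + √(36 + 4·23436)] = (1/2)[6 + √93780] ≈ (1/2)(6 + 306.2352) = 156.1176.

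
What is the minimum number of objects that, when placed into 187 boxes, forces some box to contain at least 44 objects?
n = (44 − 1)·187 + 1 = 8042

By the generalised pigeonhole principle, to guarantee some box contains ≥ r objects we need more than (r − 1) · k objects total. Threshold: n = (r − 1) · k + 1. With r = 44 and k = 187: n = 43 · 187 + 1 = 8041 + 1 = 8042. For n = 8041 = 43 · 187, we can put exactly 43 objects in every box, avoiding 44 in any single one — so 8042 is tight.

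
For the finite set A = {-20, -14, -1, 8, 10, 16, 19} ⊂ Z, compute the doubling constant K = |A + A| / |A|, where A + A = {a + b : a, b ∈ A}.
K = |A + A| / |A| = 26/7

Enumerate A + A = {a + b : a, b ∈ A}. With |A| = 7, there are |A|^2 = 49 ordered sum pairs; collecting distinct values, A + A = {-40, -34, -28, -21, -15, -12, -10, -6, -4, -2, -1, 2, 5, 7, 9, 15, 16, 18, 20, 24, 26, 27, 29, 32, 35, 38}, so |A + A| = 26. Thus K = 26/7. For comparison, the minimum possible |A + A| over all 7-element sets is 2·7 − 1 = 13 (so min K = 13/7), attained only by arithmetic progressions.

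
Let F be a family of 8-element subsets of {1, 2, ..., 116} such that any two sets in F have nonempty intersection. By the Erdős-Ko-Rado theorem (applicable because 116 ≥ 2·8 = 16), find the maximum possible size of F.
max |F| = C(115, 7) = 43813786060

Erdős-Ko-Rado (1961): when n ≥ 2k, max |F| = C(n−1, k−1). The bound is attained by the star {A : i ∈ A} for any fixed i ∈ [n]. Here C(116−1, 8−1) = C(115, 7) = 43813786060.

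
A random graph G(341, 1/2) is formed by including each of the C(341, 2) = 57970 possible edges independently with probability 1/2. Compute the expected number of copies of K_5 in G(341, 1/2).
E[# K_5] = C(341, 5) · (1/2)^C(5, 2) = 37307689133 / 2^10 ≈ 36433290.168945

For each 5-subset S of vertices (there are C(341, 5) = 37307689133 such S), let X_S = 1 if S induces a K_5 (all C(5, 2) = 10 edges present). Then P(X_S = 1) = (1/2)^10 = 1/1024. By linearity of expectation, E[# K_5] = C(341, 5) · (1/2)^10 = 37307689133 / 1024 ≈ 36433290.168945.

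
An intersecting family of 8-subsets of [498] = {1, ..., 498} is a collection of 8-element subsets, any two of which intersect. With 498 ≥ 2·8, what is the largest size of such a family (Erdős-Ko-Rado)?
max |F| = C(497, 7) = 1424404020389064

Erdős-Ko-Rado (1961): when n ≥ 2k, max |F| = C(n−1, k−1). The bound is attained by the star {A : i ∈ A} for any fixed i ∈ [n]. Here C(498−1, 8−1) = C(497, 7) = 1424404020389064.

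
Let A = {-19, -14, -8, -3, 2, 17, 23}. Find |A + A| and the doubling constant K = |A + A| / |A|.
K = |A + A| / |A| = 23/7

Enumerate A + A = {a + b : a, b ∈ A}. With |A| = 7, there are |A|^2 = 49 ordered sum pairs; collecting distinct values, A + A = {-38, -33, -28, -27, -22, -17, -16, -12, -11, -6, -2, -1, 3, 4, 9, 14, 15, 19, 20, 25, 34, 40, 46}, so |A + A| = 23. Thus K = 23/7. For comparison, the minimum possible |A + A| over all 7-element sets is 2·7 − 1 = 13 (so min K = 13/7), attained only by arithmetic progressions.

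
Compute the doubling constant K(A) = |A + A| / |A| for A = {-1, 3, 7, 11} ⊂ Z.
K = |A + A| / |A| = 7/4

Enumerate A + A = {a + b : a, b ∈ A}. With |A| = 4, there are |A|^2 = 16 ordered sum pairs; collecting distinct values, A + A = {-2, 2, 6, 10, 14, 18, 22}, so |A + A| = 7. Thus K = 7/4. Here |A + A| = 2|A| − 1 = 7, the minimum possible — so K = 7/4 is minimal, which holds iff A is an arithmetic progression.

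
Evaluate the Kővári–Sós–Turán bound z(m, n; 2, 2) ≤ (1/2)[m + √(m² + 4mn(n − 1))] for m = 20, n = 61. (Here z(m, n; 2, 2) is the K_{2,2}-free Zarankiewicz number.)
z(20, 61; 2, 2) ≤ (1/2)[20 + √(20² + 4·20·61·60)] = (1/2)[20 + √293200] = 280.7397

Kővári–Sós–Turán: let r_1, ..., r_20 be the row sums and z = Σ r_i the total number of 1s. Each pair of columns can share at most one row with both entries 1 (else a 2×2 all-ones block appears), so Σ_i C(r_i, 2) ≤ C(61, 2) = 1830. By convexity Σ_i C(r_i, 2) ≥ 20·C(z/20, 2) = z(z − 20)/(2·20), giving z² − 20z − 20·61·60 ≤ 0 and hence z ≤ (1/2)[20 + √(400 + 4·73200)] = (1/2)[20 + √293200] ≈ (1/2)(20 + 541.4795) = 280.7397.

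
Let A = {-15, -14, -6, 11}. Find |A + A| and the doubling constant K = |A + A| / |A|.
K = |A + A| / |A| = 10/4 = 5/2

Enumerate A + A = {a + b : a, b ∈ A}. With |A| = 4, there are |A|^2 = 16 ordered sum pairs; collecting distinct values, A + A = {-30, -29, -28, -21, -20, -12, -4, -3, 5, 22}, so |A + A| = 10. Thus K = 10/4 = 5/2. For comparison, the minimum possible |A + A| over all 4-element sets is 2·4 − 1 = 7 (so min K = 7/4), attained only by arithmetic progressions.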